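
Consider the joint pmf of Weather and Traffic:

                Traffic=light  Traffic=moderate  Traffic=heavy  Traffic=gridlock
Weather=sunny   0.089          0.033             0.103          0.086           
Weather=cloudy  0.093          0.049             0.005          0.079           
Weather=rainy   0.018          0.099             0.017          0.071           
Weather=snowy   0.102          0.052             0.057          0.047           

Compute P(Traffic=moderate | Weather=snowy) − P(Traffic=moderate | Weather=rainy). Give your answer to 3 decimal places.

-0.281

P(Weather=snowy) = 0.102 + 0.052 + 0.057 + 0.047 = 0.258; P(Traffic=moderate | Weather=snowy) = 0.052/0.258 = 0.2016.
P(Weather=rainy) = 0.018 + 0.099 + 0.017 + 0.071 = 0.205; P(Traffic=moderate | Weather=rainy) = 0.099/0.205 = 0.4829.
Difference = -0.281.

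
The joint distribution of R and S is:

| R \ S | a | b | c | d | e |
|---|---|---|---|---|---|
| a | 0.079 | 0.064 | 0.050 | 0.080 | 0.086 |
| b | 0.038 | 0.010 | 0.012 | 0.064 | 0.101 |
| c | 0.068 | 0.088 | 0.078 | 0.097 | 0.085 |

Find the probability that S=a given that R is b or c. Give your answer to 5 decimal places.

P(R=b) = 0.038 + 0.010 + 0.012 + 0.064 + 0.101 = 0.225.
P(R=c) = 0.068 + 0.088 + 0.078 + 0.097 + 0.085 = 0.416.
P(R ∈ {b, c}) = 0.225 + 0.416 = 0.641; P(S=a, R ∈ {b, c}) = 0.038 + 0.068 = 0.106.
P(S=a | R ∈ {b, c}) = 0.106/0.641 = 0.16537.

0.16537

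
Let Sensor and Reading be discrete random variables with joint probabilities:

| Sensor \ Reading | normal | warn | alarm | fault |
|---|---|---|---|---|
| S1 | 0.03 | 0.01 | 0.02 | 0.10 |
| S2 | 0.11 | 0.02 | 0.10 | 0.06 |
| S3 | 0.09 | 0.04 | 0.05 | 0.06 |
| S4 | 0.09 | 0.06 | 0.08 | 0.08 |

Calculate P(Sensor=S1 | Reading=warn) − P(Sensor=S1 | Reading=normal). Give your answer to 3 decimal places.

P(Reading=warn) = 0.01 + 0.02 + 0.04 + 0.06 = 0.13; P(Sensor=S1 | Reading=warn) = 0.01/0.13 = 0.0769.
P(Reading=normal) = 0.03 + 0.11 + 0.09 + 0.09 = 0.32; P(Sensor=S1 | Reading=normal) = 0.03/0.32 = 0.0938.
Difference = -0.017.

-0.017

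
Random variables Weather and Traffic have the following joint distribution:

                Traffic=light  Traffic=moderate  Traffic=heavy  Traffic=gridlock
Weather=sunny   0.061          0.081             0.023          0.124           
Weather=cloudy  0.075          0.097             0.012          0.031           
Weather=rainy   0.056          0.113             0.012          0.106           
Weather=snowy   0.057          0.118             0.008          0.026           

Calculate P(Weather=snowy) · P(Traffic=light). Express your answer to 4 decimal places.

P(Weather=snowy) = 0.057 + 0.118 + 0.008 + 0.026 = 0.209.
P(Traffic=light) = 0.061 + 0.075 + 0.056 + 0.057 = 0.249.
Product: 0.209 × 0.249 = 0.0520.

0.0520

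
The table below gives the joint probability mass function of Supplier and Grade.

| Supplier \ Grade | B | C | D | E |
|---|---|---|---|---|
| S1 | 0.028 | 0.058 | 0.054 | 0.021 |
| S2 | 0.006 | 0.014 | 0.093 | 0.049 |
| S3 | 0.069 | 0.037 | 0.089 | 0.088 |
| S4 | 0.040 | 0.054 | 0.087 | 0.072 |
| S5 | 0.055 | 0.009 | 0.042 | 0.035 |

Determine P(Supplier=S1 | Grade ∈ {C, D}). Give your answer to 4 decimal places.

P(Grade=C) = 0.058 + 0.014 + 0.037 + 0.054 + 0.009 = 0.172.
P(Grade=D) = 0.054 + 0.093 + 0.089 + 0.087 + 0.042 = 0.365.
P(Grade ∈ {C, D}) = 0.172 + 0.365 = 0.537; P(Supplier=S1, Grade ∈ {C, D}) = 0.058 + 0.054 = 0.112.
P(Supplier=S1 | Grade ∈ {C, D}) = 0.112/0.537 = 0.2086.

0.2086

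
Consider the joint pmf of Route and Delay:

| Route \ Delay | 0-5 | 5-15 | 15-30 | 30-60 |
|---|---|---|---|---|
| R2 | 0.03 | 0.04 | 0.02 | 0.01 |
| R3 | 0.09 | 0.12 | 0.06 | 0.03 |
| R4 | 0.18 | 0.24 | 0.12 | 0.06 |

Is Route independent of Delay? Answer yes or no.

Every cell satisfies P(Route,Delay) = P(Route)·P(Delay). For instance P(Route=R4) = 0.60, P(Delay=0-5) = 0.30, and 0.60×0.30 = 0.18 matches the joint entry. So Route and Delay are independent.

yes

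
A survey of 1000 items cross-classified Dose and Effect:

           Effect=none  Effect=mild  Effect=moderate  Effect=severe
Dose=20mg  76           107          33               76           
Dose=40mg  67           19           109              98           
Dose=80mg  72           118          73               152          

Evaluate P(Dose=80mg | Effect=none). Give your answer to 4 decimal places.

Total with Effect=none: 76 + 67 + 72 = 215.
P(Dose=80mg | Effect=none) = 72/215 = 0.3349.

0.3349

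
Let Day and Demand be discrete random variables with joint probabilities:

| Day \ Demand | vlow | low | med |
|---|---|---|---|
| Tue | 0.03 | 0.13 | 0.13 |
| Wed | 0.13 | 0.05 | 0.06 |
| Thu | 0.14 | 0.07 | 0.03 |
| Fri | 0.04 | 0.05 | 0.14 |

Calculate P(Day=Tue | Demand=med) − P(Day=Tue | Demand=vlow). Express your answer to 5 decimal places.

P(Demand=med) = 0.13 + 0.06 + 0.03 + 0.14 = 0.36; P(Day=Tue | Demand=med) = 0.13/0.36 = 0.361111.
P(Demand=vlow) = 0.03 + 0.13 + 0.14 + 0.04 = 0.34; P(Day=Tue | Demand=vlow) = 0.03/0.34 = 0.088235.
Difference = 0.27288.

0.27288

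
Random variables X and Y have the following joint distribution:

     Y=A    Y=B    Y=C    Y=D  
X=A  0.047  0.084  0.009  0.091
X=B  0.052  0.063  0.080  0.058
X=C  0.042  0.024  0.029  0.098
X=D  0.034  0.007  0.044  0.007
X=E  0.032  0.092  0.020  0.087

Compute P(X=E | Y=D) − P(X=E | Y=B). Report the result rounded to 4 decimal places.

-0.0856

P(Y=D) = 0.091 + 0.058 + 0.098 + 0.007 + 0.087 = 0.341; P(X=E | Y=D) = 0.087/0.341 = 0.25513.
P(Y=B) = 0.084 + 0.063 + 0.024 + 0.007 + 0.092 = 0.270; P(X=E | Y=B) = 0.092/0.270 = 0.34074.
Difference = -0.0856.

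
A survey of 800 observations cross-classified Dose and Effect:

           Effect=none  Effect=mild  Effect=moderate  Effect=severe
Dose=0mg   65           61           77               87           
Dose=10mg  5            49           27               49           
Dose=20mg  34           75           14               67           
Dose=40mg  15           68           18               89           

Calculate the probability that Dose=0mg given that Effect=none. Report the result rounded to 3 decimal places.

0.546

Total with Effect=none: 65 + 5 + 34 + 15 = 119.
P(Dose=0mg | Effect=none) = 65/119 = 0.546.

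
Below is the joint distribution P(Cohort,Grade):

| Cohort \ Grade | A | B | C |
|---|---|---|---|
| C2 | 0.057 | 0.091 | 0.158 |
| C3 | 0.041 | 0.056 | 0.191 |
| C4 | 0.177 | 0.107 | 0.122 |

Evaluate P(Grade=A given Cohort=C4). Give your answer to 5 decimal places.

P(Cohort=C4) = 0.177 + 0.107 + 0.122 = 0.406.
P(Grade=A | Cohort=C4) = 0.177/0.406 = 0.43596.

0.43596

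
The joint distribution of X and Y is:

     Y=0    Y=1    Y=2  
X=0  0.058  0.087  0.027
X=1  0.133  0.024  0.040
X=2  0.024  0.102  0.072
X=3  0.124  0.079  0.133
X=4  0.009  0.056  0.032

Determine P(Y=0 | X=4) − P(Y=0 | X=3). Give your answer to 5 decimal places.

-0.27626

P(X=4) = 0.009 + 0.056 + 0.032 = 0.097; P(Y=0 | X=4) = 0.009/0.097 = 0.092784.
P(X=3) = 0.124 + 0.079 + 0.133 = 0.336; P(Y=0 | X=3) = 0.124/0.336 = 0.369048.
Difference = -0.27626.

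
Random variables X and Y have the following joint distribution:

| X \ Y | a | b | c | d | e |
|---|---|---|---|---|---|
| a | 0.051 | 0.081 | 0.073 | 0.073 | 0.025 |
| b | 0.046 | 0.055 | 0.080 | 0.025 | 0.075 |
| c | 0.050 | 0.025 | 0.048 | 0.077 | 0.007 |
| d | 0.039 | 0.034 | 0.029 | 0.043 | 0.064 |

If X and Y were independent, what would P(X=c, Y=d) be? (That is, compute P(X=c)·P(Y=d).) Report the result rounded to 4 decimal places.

P(X=c) = 0.050 + 0.025 + 0.048 + 0.077 + 0.007 = 0.207.
P(Y=d) = 0.073 + 0.025 + 0.077 + 0.043 = 0.218.
Product: 0.207 × 0.218 = 0.0451.

0.0451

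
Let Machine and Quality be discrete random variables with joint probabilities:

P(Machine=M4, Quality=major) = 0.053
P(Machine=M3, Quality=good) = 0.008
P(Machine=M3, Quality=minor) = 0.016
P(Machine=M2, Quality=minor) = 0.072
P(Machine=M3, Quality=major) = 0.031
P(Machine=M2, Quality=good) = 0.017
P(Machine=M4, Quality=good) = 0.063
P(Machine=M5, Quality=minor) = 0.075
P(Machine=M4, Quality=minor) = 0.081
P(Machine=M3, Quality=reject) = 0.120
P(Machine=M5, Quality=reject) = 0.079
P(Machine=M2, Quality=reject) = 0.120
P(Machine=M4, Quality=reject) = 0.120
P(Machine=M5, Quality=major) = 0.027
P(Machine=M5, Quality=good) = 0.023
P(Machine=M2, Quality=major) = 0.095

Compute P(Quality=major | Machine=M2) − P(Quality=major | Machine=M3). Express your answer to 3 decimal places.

P(Machine=M2) = 0.017 + 0.072 + 0.095 + 0.120 = 0.304; P(Quality=major | Machine=M2) = 0.095/0.304 = 0.3125.
P(Machine=M3) = 0.008 + 0.016 + 0.031 + 0.120 = 0.175; P(Quality=major | Machine=M3) = 0.031/0.175 = 0.1771.
Difference = 0.135.

0.135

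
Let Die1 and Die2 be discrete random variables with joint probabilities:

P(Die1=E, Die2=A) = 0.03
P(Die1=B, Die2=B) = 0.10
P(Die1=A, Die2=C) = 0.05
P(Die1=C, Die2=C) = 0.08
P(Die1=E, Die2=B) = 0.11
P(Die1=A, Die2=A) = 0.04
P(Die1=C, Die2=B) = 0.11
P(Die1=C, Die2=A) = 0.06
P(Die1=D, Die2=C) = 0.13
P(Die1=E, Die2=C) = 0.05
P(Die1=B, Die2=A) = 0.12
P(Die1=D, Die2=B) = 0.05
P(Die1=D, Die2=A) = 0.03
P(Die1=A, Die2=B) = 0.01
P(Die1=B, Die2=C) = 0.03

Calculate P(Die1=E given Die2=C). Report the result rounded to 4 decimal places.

0.1471

P(Die2=C) = 0.05 + 0.03 + 0.08 + 0.13 + 0.05 = 0.34.
P(Die1=E | Die2=C) = 0.05/0.34 = 0.1471.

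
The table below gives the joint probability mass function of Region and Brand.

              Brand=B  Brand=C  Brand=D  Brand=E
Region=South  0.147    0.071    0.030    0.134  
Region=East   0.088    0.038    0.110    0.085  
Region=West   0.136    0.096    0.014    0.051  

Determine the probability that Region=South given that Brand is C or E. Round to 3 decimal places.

0.432

P(Brand=C) = 0.071 + 0.038 + 0.096 = 0.205.
P(Brand=E) = 0.134 + 0.085 + 0.051 = 0.270.
P(Brand ∈ {C, E}) = 0.205 + 0.270 = 0.475; P(Region=South, Brand ∈ {C, E}) = 0.071 + 0.134 = 0.205.
P(Region=South | Brand ∈ {C, E}) = 0.205/0.475 = 0.432.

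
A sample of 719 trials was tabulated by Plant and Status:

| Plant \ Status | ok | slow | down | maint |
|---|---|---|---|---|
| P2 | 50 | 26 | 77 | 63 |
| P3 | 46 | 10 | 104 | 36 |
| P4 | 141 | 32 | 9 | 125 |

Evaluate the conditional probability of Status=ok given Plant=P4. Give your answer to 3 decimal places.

0.459

Total with Plant=P4: 141 + 32 + 9 + 125 = 307.
P(Status=ok | Plant=P4) = 141/307 = 0.459.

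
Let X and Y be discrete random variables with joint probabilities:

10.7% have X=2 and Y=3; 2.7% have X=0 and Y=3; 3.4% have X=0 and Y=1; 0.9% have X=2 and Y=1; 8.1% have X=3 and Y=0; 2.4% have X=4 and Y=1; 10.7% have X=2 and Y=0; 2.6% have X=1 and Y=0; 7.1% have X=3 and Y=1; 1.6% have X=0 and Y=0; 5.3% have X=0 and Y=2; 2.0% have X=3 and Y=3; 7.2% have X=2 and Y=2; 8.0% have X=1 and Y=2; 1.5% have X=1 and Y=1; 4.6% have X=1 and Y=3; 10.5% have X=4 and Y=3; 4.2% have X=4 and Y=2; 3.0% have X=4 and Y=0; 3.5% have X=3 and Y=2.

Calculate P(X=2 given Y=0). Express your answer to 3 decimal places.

P(Y=0) = 0.016 + 0.026 + 0.107 + 0.081 + 0.030 = 0.260.
P(X=2 | Y=0) = 0.107/0.260 = 0.412.

0.412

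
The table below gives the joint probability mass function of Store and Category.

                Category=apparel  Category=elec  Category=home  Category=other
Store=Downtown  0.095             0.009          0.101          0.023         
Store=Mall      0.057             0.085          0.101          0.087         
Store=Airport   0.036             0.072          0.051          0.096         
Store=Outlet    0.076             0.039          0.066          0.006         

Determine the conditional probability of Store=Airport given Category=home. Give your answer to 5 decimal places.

0.15987

P(Category=home) = 0.101 + 0.101 + 0.051 + 0.066 = 0.319.
P(Store=Airport | Category=home) = 0.051/0.319 = 0.15987.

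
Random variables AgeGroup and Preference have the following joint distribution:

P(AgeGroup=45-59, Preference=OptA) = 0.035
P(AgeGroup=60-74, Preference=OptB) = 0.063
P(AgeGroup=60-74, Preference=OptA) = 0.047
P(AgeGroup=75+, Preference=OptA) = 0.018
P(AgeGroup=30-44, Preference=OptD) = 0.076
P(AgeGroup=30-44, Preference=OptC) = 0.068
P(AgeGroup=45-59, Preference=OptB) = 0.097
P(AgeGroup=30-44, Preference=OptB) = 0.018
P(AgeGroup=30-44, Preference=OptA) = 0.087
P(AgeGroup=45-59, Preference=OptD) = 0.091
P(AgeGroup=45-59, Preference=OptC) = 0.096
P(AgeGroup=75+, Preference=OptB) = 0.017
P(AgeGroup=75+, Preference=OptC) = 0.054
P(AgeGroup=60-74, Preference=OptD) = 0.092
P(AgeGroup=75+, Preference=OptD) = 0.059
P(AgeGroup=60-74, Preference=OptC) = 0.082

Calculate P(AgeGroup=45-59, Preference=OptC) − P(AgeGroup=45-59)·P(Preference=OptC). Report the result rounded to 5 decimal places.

P(AgeGroup=45-59) = 0.035 + 0.097 + 0.096 + 0.091 = 0.319.
P(Preference=OptC) = 0.068 + 0.096 + 0.082 + 0.054 = 0.300.
P(AgeGroup=45-59, Preference=OptC) − P(AgeGroup=45-59)P(Preference=OptC) = 0.096 − 0.319×0.300 = 0.00030.

0.00030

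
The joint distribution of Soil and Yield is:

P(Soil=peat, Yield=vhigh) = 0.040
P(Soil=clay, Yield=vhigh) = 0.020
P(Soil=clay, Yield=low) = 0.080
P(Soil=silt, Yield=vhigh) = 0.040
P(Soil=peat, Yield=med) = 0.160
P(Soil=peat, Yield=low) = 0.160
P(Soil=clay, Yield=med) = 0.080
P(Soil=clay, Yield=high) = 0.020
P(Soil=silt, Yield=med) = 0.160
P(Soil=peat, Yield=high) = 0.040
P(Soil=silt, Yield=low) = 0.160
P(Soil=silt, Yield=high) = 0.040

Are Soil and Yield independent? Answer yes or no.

yes

Every cell satisfies P(Soil,Yield) = P(Soil)·P(Yield). For instance P(Soil=peat) = 0.400, P(Yield=high) = 0.100, and 0.400×0.100 = 0.040 matches the joint entry. So Soil and Yield are independent.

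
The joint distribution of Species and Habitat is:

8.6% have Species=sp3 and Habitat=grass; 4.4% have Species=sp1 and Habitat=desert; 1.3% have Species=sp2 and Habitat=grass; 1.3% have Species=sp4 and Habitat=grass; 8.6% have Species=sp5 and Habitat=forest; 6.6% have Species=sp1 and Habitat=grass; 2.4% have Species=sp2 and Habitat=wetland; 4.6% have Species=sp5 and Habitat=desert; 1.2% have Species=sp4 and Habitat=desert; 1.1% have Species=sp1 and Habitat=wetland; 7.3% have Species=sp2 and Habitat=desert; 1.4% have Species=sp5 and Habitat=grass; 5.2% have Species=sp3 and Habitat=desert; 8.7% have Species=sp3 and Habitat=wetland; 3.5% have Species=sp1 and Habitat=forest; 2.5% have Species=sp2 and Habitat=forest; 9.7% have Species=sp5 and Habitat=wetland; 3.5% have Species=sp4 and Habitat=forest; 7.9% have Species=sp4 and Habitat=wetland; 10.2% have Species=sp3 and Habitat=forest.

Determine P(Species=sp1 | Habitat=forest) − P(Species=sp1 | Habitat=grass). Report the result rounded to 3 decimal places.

P(Habitat=forest) = 0.035 + 0.025 + 0.102 + 0.035 + 0.086 = 0.283; P(Species=sp1 | Habitat=forest) = 0.035/0.283 = 0.1237.
P(Habitat=grass) = 0.066 + 0.013 + 0.086 + 0.013 + 0.014 = 0.192; P(Species=sp1 | Habitat=grass) = 0.066/0.192 = 0.3438.
Difference = -0.220.

-0.220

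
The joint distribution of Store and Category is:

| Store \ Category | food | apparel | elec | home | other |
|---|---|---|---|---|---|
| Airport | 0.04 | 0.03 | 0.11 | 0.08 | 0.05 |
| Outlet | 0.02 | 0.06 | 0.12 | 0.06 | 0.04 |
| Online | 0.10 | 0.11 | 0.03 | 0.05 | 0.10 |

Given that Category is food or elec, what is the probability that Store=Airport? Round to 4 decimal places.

0.3571

P(Category=food) = 0.04 + 0.02 + 0.10 = 0.16.
P(Category=elec) = 0.11 + 0.12 + 0.03 = 0.26.
P(Category ∈ {food, elec}) = 0.16 + 0.26 = 0.42; P(Store=Airport, Category ∈ {food, elec}) = 0.04 + 0.11 = 0.15.
P(Store=Airport | Category ∈ {food, elec}) = 0.15/0.42 = 0.3571.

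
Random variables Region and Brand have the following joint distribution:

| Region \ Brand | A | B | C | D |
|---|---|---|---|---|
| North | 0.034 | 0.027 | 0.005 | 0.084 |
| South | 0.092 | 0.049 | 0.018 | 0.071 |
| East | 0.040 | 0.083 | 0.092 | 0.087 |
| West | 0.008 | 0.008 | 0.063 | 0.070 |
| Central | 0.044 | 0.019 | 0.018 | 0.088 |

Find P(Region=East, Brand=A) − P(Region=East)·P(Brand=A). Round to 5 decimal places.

-0.02584

P(Region=East) = 0.040 + 0.083 + 0.092 + 0.087 = 0.302.
P(Brand=A) = 0.034 + 0.092 + 0.040 + 0.008 + 0.044 = 0.218.
P(Region=East, Brand=A) − P(Region=East)P(Brand=A) = 0.040 − 0.302×0.218 = -0.02584.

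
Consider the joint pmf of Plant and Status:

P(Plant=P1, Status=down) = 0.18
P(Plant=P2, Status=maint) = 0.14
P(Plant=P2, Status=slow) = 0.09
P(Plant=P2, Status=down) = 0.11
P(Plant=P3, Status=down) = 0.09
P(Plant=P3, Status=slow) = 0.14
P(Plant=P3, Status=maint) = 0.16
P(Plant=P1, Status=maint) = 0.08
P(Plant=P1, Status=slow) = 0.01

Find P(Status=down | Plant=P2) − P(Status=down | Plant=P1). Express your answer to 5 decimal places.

-0.34314

P(Plant=P2) = 0.09 + 0.11 + 0.14 = 0.34; P(Status=down | Plant=P2) = 0.11/0.34 = 0.323529.
P(Plant=P1) = 0.01 + 0.18 + 0.08 = 0.27; P(Status=down | Plant=P1) = 0.18/0.27 = 0.666667.
Difference = -0.34314.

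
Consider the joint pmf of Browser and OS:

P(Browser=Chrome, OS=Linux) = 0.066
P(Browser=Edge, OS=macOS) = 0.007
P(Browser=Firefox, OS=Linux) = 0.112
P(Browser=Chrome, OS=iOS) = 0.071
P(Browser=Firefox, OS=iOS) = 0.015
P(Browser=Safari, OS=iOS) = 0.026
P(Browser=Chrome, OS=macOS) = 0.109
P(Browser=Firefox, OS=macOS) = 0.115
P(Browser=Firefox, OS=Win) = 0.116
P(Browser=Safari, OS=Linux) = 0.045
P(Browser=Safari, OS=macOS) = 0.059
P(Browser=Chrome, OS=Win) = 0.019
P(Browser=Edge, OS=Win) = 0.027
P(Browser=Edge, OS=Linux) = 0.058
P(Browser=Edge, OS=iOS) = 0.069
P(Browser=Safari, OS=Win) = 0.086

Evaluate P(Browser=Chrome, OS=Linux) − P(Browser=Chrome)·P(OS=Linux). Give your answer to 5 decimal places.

-0.00847

P(Browser=Chrome) = 0.019 + 0.109 + 0.066 + 0.071 = 0.265.
P(OS=Linux) = 0.066 + 0.112 + 0.045 + 0.058 = 0.281.
P(Browser=Chrome, OS=Linux) − P(Browser=Chrome)P(OS=Linux) = 0.066 − 0.265×0.281 = -0.00847.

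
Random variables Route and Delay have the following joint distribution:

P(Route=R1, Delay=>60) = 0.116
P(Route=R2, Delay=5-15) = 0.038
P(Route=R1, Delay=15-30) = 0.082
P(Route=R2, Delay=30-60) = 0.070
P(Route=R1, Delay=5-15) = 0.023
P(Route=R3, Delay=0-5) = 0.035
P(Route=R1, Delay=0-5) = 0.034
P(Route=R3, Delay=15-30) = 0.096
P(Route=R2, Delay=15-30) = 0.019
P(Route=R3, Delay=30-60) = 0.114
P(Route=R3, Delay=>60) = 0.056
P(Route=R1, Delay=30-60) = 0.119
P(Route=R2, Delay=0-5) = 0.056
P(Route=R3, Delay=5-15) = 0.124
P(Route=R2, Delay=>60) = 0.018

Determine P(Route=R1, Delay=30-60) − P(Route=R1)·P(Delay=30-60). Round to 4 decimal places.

P(Route=R1) = 0.034 + 0.023 + 0.082 + 0.119 + 0.116 = 0.374.
P(Delay=30-60) = 0.119 + 0.070 + 0.114 = 0.303.
P(Route=R1, Delay=30-60) − P(Route=R1)P(Delay=30-60) = 0.119 − 0.374×0.303 = 0.0057.

0.0057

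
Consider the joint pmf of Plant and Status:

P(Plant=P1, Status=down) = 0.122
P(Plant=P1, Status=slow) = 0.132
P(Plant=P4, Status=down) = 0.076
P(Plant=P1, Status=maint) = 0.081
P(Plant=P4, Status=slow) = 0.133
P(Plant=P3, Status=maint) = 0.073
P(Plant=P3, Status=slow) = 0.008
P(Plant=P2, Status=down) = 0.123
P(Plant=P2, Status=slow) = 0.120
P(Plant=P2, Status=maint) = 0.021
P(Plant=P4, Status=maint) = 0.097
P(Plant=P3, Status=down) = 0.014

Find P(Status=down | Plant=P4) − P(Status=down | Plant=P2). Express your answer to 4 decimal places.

-0.2175

P(Plant=P4) = 0.133 + 0.076 + 0.097 = 0.306; P(Status=down | Plant=P4) = 0.076/0.306 = 0.24837.
P(Plant=P2) = 0.120 + 0.123 + 0.021 = 0.264; P(Status=down | Plant=P2) = 0.123/0.264 = 0.46591.
Difference = -0.2175.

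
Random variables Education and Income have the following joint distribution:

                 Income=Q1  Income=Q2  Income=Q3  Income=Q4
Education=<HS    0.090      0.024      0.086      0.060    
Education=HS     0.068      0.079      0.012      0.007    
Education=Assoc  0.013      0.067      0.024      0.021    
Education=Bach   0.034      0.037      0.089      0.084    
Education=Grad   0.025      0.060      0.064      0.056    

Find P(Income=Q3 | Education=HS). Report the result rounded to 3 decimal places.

P(Education=HS) = 0.068 + 0.079 + 0.012 + 0.007 = 0.166.
P(Income=Q3 | Education=HS) = 0.012/0.166 = 0.072.

0.072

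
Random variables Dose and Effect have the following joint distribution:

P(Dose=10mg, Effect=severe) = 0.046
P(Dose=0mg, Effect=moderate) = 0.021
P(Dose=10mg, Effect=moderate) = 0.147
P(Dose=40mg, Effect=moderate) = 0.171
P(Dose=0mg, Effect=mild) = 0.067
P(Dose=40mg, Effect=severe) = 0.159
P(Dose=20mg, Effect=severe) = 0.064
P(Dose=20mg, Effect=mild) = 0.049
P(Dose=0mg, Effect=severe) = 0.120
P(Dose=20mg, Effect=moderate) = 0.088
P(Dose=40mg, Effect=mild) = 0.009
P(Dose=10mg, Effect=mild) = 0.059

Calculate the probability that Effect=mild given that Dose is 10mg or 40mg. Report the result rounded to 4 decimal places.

0.1151

P(Dose=10mg) = 0.059 + 0.147 + 0.046 = 0.252.
P(Dose=40mg) = 0.009 + 0.171 + 0.159 = 0.339.
P(Dose ∈ {10mg, 40mg}) = 0.252 + 0.339 = 0.591; P(Effect=mild, Dose ∈ {10mg, 40mg}) = 0.059 + 0.009 = 0.068.
P(Effect=mild | Dose ∈ {10mg, 40mg}) = 0.068/0.591 = 0.1151.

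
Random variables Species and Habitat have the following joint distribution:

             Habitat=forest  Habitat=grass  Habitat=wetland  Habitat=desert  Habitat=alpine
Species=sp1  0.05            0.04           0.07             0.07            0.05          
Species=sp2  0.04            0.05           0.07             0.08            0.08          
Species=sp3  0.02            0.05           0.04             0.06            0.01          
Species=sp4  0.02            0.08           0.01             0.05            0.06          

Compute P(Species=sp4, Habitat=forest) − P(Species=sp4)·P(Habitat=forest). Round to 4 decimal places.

-0.0086

P(Species=sp4) = 0.02 + 0.08 + 0.01 + 0.05 + 0.06 = 0.22.
P(Habitat=forest) = 0.05 + 0.04 + 0.02 + 0.02 = 0.13.
P(Species=sp4, Habitat=forest) − P(Species=sp4)P(Habitat=forest) = 0.02 − 0.22×0.13 = -0.0086.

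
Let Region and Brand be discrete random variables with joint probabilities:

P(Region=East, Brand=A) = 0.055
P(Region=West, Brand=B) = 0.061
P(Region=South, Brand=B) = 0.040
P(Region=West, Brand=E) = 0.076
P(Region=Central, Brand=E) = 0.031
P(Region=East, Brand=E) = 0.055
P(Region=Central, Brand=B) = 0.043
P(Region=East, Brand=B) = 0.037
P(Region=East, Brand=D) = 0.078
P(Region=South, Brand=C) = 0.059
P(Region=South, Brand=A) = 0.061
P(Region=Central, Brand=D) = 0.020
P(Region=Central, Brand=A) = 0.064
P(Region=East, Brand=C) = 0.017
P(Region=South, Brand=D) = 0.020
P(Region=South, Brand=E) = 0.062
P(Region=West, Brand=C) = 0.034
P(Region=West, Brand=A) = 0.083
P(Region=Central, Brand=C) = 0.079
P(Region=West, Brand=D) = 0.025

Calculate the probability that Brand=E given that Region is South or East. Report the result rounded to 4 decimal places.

0.2417

P(Region=South) = 0.061 + 0.040 + 0.059 + 0.020 + 0.062 = 0.242.
P(Region=East) = 0.055 + 0.037 + 0.017 + 0.078 + 0.055 = 0.242.
P(Region ∈ {South, East}) = 0.242 + 0.242 = 0.484; P(Brand=E, Region ∈ {South, East}) = 0.062 + 0.055 = 0.117.
P(Brand=E | Region ∈ {South, East}) = 0.117/0.484 = 0.2417.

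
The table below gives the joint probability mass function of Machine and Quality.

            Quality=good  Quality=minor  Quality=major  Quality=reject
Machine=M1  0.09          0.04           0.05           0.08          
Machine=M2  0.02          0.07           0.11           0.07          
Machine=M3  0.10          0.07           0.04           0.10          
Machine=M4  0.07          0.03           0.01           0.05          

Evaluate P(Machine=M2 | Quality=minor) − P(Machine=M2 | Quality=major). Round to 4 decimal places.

-0.1905

P(Quality=minor) = 0.04 + 0.07 + 0.07 + 0.03 = 0.21; P(Machine=M2 | Quality=minor) = 0.07/0.21 = 0.33333.
P(Quality=major) = 0.05 + 0.11 + 0.04 + 0.01 = 0.21; P(Machine=M2 | Quality=major) = 0.11/0.21 = 0.52381.
Difference = -0.1905.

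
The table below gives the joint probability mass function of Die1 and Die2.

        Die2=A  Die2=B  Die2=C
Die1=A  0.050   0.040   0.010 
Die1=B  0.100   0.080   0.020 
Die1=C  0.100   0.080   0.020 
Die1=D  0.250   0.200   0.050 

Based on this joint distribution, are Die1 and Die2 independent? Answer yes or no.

yes

Every cell satisfies P(Die1,Die2) = P(Die1)·P(Die2). For instance P(Die1=B) = 0.200, P(Die2=C) = 0.100, and 0.200×0.100 = 0.020 matches the joint entry. So Die1 and Die2 are independent.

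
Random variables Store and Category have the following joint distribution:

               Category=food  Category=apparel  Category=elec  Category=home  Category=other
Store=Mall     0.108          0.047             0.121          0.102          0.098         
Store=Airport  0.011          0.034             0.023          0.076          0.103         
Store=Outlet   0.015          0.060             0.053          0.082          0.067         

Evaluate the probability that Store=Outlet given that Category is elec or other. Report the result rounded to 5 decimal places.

P(Category=elec) = 0.121 + 0.023 + 0.053 = 0.197.
P(Category=other) = 0.098 + 0.103 + 0.067 = 0.268.
P(Category ∈ {elec, other}) = 0.197 + 0.268 = 0.465; P(Store=Outlet, Category ∈ {elec, other}) = 0.053 + 0.067 = 0.120.
P(Store=Outlet | Category ∈ {elec, other}) = 0.120/0.465 = 0.25806.

0.25806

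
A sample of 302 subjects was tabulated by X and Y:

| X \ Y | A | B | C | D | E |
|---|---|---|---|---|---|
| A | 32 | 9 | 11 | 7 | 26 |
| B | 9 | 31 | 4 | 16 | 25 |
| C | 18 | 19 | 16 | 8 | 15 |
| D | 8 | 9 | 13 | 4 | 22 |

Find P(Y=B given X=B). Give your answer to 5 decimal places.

0.36471

Total with X=B: 9 + 31 + 4 + 16 + 25 = 85.
P(Y=B | X=B) = 31/85 = 0.36471.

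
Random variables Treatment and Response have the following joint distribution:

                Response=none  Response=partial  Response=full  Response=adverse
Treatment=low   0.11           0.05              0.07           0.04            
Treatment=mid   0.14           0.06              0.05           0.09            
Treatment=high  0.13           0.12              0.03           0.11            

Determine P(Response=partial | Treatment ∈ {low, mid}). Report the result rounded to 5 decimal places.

P(Treatment=low) = 0.11 + 0.05 + 0.07 + 0.04 = 0.27.
P(Treatment=mid) = 0.14 + 0.06 + 0.05 + 0.09 = 0.34.
P(Treatment ∈ {low, mid}) = 0.27 + 0.34 = 0.61; P(Response=partial, Treatment ∈ {low, mid}) = 0.05 + 0.06 = 0.11.
P(Response=partial | Treatment ∈ {low, mid}) = 0.11/0.61 = 0.18033.

0.18033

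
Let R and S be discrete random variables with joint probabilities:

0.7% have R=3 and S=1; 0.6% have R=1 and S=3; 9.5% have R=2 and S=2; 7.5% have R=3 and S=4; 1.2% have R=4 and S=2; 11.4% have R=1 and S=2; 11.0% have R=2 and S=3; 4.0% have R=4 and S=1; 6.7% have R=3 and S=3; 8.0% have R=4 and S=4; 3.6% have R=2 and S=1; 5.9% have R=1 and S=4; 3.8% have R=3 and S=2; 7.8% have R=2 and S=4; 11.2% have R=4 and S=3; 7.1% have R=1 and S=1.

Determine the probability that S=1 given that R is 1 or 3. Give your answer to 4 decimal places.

P(R=1) = 0.071 + 0.114 + 0.006 + 0.059 = 0.250.
P(R=3) = 0.007 + 0.038 + 0.067 + 0.075 = 0.187.
P(R ∈ {1, 3}) = 0.250 + 0.187 = 0.437; P(S=1, R ∈ {1, 3}) = 0.071 + 0.007 = 0.078.
P(S=1 | R ∈ {1, 3}) = 0.078/0.437 = 0.1785.

0.1785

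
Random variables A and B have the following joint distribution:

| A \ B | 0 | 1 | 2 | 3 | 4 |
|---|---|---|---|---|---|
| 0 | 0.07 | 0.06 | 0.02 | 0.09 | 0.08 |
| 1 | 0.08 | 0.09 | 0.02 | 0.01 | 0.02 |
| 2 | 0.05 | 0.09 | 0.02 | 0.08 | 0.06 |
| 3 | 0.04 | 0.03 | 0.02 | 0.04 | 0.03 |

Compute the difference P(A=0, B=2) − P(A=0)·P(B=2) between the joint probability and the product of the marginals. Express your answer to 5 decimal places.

-0.00560

P(A=0) = 0.07 + 0.06 + 0.02 + 0.09 + 0.08 = 0.32.
P(B=2) = 0.02 + 0.02 + 0.02 + 0.02 = 0.08.
P(A=0, B=2) − P(A=0)P(B=2) = 0.02 − 0.32×0.08 = -0.00560.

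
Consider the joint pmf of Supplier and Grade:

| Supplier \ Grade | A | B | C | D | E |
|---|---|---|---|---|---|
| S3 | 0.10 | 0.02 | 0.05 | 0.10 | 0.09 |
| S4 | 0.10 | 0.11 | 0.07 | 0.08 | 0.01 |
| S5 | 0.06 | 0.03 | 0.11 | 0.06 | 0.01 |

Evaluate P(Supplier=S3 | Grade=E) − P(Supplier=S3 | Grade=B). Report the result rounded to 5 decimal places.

0.69318

P(Grade=E) = 0.09 + 0.01 + 0.01 = 0.11; P(Supplier=S3 | Grade=E) = 0.09/0.11 = 0.818182.
P(Grade=B) = 0.02 + 0.11 + 0.03 = 0.16; P(Supplier=S3 | Grade=B) = 0.02/0.16 = 0.125000.
Difference = 0.69318.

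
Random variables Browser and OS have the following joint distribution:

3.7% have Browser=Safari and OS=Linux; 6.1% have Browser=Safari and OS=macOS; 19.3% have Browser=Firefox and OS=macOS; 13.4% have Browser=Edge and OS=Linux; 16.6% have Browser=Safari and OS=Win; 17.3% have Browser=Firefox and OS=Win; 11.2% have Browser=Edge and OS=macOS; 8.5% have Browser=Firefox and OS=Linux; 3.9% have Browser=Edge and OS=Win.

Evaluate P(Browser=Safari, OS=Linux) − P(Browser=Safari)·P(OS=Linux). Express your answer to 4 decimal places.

P(Browser=Safari) = 0.166 + 0.061 + 0.037 = 0.264.
P(OS=Linux) = 0.085 + 0.037 + 0.134 = 0.256.
P(Browser=Safari, OS=Linux) − P(Browser=Safari)P(OS=Linux) = 0.037 − 0.264×0.256 = -0.0306.

-0.0306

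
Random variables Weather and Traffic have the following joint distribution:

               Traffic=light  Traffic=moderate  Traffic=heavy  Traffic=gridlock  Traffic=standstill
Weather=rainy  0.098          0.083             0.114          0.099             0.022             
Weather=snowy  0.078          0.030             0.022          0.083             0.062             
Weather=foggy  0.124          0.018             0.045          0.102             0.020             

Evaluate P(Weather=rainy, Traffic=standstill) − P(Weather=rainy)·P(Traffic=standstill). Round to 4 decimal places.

-0.0213

P(Weather=rainy) = 0.098 + 0.083 + 0.114 + 0.099 + 0.022 = 0.416.
P(Traffic=standstill) = 0.022 + 0.062 + 0.020 = 0.104.
P(Weather=rainy, Traffic=standstill) − P(Weather=rainy)P(Traffic=standstill) = 0.022 − 0.416×0.104 = -0.0213.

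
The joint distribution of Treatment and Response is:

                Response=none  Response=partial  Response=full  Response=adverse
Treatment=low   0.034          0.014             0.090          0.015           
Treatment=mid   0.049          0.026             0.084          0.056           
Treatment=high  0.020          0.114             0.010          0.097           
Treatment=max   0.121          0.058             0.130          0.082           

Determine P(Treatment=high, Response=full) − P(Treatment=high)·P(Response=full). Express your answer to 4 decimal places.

-0.0657

P(Treatment=high) = 0.020 + 0.114 + 0.010 + 0.097 = 0.241.
P(Response=full) = 0.090 + 0.084 + 0.010 + 0.130 = 0.314.
P(Treatment=high, Response=full) − P(Treatment=high)P(Response=full) = 0.010 − 0.241×0.314 = -0.0657.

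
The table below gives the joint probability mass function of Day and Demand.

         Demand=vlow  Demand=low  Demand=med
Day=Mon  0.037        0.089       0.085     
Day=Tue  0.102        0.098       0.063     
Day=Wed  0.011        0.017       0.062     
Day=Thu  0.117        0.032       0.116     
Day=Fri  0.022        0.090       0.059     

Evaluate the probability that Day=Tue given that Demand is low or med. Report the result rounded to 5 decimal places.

P(Demand=low) = 0.089 + 0.098 + 0.017 + 0.032 + 0.090 = 0.326.
P(Demand=med) = 0.085 + 0.063 + 0.062 + 0.116 + 0.059 = 0.385.
P(Demand ∈ {low, med}) = 0.326 + 0.385 = 0.711; P(Day=Tue, Demand ∈ {low, med}) = 0.098 + 0.063 = 0.161.
P(Day=Tue | Demand ∈ {low, med}) = 0.161/0.711 = 0.22644.

0.22644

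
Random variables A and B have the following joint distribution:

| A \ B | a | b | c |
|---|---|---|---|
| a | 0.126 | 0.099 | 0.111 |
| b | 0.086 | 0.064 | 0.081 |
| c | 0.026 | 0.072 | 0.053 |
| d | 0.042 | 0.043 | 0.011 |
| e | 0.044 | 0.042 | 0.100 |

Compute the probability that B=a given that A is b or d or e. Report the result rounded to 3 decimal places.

0.335

P(A=b) = 0.086 + 0.064 + 0.081 = 0.231.
P(A=d) = 0.042 + 0.043 + 0.011 = 0.096.
P(A=e) = 0.044 + 0.042 + 0.100 = 0.186.
P(A ∈ {b, d, e}) = 0.231 + 0.096 + 0.186 = 0.513; P(B=a, A ∈ {b, d, e}) = 0.086 + 0.042 + 0.044 = 0.172.
P(B=a | A ∈ {b, d, e}) = 0.172/0.513 = 0.335.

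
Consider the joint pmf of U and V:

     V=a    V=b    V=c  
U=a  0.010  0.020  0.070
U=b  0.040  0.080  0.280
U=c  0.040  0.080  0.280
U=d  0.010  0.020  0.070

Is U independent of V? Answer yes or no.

Every cell satisfies P(U,V) = P(U)·P(V). For instance P(U=b) = 0.400, P(V=a) = 0.100, and 0.400×0.100 = 0.040 matches the joint entry. So U and V are independent.

yes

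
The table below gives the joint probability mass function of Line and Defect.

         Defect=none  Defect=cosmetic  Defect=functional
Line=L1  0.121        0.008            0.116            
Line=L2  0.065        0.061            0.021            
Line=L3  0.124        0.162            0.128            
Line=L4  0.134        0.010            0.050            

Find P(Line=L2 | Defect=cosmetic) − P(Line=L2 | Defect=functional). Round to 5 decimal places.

P(Defect=cosmetic) = 0.008 + 0.061 + 0.162 + 0.010 = 0.241; P(Line=L2 | Defect=cosmetic) = 0.061/0.241 = 0.253112.
P(Defect=functional) = 0.116 + 0.021 + 0.128 + 0.050 = 0.315; P(Line=L2 | Defect=functional) = 0.021/0.315 = 0.066667.
Difference = 0.18645.

0.18645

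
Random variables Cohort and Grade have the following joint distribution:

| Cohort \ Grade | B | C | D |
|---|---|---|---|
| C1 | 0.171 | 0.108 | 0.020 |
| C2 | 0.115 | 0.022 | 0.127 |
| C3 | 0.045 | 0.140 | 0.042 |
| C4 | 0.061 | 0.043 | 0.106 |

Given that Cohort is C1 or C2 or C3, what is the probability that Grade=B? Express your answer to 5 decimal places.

0.41899

P(Cohort=C1) = 0.171 + 0.108 + 0.020 = 0.299.
P(Cohort=C2) = 0.115 + 0.022 + 0.127 = 0.264.
P(Cohort=C3) = 0.045 + 0.140 + 0.042 = 0.227.
P(Cohort ∈ {C1, C2, C3}) = 0.299 + 0.264 + 0.227 = 0.790; P(Grade=B, Cohort ∈ {C1, C2, C3}) = 0.171 + 0.115 + 0.045 = 0.331.
P(Grade=B | Cohort ∈ {C1, C2, C3}) = 0.331/0.790 = 0.41899.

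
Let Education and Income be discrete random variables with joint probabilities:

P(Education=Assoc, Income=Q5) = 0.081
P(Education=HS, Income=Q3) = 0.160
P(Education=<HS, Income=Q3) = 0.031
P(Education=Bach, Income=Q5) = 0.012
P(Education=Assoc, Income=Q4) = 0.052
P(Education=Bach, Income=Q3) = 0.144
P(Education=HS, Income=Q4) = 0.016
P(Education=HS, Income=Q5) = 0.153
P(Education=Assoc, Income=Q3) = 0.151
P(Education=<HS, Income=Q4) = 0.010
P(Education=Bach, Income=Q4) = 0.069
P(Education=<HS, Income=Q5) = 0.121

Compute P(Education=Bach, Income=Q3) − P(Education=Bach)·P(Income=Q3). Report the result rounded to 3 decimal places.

0.035

P(Education=Bach) = 0.144 + 0.069 + 0.012 = 0.225.
P(Income=Q3) = 0.031 + 0.160 + 0.151 + 0.144 = 0.486.
P(Education=Bach, Income=Q3) − P(Education=Bach)P(Income=Q3) = 0.144 − 0.225×0.486 = 0.035.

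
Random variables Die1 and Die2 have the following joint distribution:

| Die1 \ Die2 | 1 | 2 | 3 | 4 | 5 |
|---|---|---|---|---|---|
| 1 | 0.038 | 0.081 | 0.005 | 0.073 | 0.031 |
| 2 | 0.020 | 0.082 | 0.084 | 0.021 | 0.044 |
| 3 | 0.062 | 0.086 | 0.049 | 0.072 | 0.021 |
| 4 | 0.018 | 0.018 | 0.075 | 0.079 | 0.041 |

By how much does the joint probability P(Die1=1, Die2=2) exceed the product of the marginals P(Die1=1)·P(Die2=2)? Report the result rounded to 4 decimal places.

0.0201

P(Die1=1) = 0.038 + 0.081 + 0.005 + 0.073 + 0.031 = 0.228.
P(Die2=2) = 0.081 + 0.082 + 0.086 + 0.018 = 0.267.
P(Die1=1, Die2=2) − P(Die1=1)P(Die2=2) = 0.081 − 0.228×0.267 = 0.0201.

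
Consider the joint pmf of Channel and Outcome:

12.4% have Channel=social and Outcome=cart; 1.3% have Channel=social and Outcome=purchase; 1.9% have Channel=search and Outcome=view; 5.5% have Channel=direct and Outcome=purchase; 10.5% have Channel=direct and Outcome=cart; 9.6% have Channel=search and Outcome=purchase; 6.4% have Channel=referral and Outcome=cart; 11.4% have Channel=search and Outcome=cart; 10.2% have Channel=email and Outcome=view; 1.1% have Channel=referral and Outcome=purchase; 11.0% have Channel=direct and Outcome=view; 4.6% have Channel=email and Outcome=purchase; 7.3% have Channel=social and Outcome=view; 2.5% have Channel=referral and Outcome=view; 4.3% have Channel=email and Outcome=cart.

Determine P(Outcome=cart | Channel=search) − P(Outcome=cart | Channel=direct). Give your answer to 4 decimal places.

P(Channel=search) = 0.019 + 0.114 + 0.096 = 0.229; P(Outcome=cart | Channel=search) = 0.114/0.229 = 0.49782.
P(Channel=direct) = 0.110 + 0.105 + 0.055 = 0.270; P(Outcome=cart | Channel=direct) = 0.105/0.270 = 0.38889.
Difference = 0.1089.

0.1089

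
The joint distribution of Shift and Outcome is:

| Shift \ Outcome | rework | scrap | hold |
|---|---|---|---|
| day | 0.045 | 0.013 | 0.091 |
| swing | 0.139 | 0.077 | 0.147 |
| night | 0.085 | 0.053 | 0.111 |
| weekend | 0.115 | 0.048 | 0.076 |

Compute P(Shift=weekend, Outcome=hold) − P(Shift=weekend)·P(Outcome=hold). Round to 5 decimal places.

P(Shift=weekend) = 0.115 + 0.048 + 0.076 = 0.239.
P(Outcome=hold) = 0.091 + 0.147 + 0.111 + 0.076 = 0.425.
P(Shift=weekend, Outcome=hold) − P(Shift=weekend)P(Outcome=hold) = 0.076 − 0.239×0.425 = -0.02558.

-0.02558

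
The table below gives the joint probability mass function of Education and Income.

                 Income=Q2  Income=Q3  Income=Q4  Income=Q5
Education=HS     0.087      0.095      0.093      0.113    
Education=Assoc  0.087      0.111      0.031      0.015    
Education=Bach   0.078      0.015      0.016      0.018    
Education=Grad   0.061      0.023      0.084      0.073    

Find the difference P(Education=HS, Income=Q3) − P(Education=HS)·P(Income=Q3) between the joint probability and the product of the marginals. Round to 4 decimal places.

P(Education=HS) = 0.087 + 0.095 + 0.093 + 0.113 = 0.388.
P(Income=Q3) = 0.095 + 0.111 + 0.015 + 0.023 = 0.244.
P(Education=HS, Income=Q3) − P(Education=HS)P(Income=Q3) = 0.095 − 0.388×0.244 = 0.0003.

0.0003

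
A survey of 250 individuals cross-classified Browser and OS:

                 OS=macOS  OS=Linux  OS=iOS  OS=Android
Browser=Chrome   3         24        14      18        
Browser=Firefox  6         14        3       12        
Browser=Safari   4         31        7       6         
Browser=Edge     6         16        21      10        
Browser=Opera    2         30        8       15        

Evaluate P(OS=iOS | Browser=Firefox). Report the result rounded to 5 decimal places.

0.08571

Total with Browser=Firefox: 6 + 14 + 3 + 12 = 35.
P(OS=iOS | Browser=Firefox) = 3/35 = 0.08571.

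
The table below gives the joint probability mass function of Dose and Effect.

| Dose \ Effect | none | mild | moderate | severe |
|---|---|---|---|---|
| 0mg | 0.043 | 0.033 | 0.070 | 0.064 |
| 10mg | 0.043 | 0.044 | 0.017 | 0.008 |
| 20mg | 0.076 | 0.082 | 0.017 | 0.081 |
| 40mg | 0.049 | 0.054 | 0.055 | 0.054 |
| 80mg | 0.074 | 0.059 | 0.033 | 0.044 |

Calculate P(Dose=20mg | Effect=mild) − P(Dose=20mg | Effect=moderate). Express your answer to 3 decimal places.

P(Effect=mild) = 0.033 + 0.044 + 0.082 + 0.054 + 0.059 = 0.272; P(Dose=20mg | Effect=mild) = 0.082/0.272 = 0.3015.
P(Effect=moderate) = 0.070 + 0.017 + 0.017 + 0.055 + 0.033 = 0.192; P(Dose=20mg | Effect=moderate) = 0.017/0.192 = 0.0885.
Difference = 0.213.

0.213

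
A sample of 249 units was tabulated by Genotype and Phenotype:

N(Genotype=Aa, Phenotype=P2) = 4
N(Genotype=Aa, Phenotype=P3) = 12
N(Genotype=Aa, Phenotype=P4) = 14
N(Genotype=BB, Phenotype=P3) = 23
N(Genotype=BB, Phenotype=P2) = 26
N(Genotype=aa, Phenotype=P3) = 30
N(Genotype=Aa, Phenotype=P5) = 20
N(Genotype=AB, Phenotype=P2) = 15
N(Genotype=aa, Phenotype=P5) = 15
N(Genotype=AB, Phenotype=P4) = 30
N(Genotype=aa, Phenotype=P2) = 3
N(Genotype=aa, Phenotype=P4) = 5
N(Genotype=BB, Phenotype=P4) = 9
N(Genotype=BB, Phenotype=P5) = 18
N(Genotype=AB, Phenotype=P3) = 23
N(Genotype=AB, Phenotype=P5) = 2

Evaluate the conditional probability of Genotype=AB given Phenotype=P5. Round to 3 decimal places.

Total with Phenotype=P5: 20 + 15 + 2 + 18 = 55.
P(Genotype=AB | Phenotype=P5) = 2/55 = 0.036.

0.036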